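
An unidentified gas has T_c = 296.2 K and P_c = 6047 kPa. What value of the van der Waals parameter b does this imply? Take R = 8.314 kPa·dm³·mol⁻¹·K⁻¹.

From T_c = 8a/(27Rb) and P_c = a/(27b²): b = R T_c/(8 P_c).
b = (8.314)(296.2)/(8×6047) = 2462.6/48376 = 0.05091 dm³/mol

b ≈ 0.05091 dm³/mol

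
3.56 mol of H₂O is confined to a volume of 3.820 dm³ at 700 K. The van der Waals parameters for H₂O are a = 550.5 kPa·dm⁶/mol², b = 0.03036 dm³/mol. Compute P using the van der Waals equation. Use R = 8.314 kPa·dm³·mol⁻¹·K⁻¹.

P ≈ 5103 kPa

P = nRT/(V − nb) − a n²/V²
nRT/(V − nb) = (3.56)(8.314)(700)/(3.820 − 3.56×0.03036) = 20718/3.7119 = 5581.5 kPa
a n²/V² = (550.5)(3.56)²/(3.820)² = 478.11 kPa
P = 5581.5 − 478.11 = 5103 kPa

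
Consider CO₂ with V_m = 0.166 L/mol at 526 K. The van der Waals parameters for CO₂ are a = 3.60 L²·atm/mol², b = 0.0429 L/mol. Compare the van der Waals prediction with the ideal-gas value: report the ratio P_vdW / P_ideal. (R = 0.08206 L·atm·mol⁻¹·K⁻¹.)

Ideal: P_ideal = RT/V_m = (0.08206)(526)/0.166 = 260.021 atm
vdW: P = RT/(V_m − b) − a/V_m² = 43.1636/0.123100 − 3.60/0.0275560 = 350.639 − 130.643 = 219.996 atm
Ratio = 219.996/260.021 = 0.8461

P_vdW / P_ideal ≈ 0.8461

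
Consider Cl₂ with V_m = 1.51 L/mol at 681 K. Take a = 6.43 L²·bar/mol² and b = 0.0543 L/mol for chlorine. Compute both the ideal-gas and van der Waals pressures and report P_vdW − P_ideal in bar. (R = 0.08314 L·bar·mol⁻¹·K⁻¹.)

ΔP ≈ -1.421 bar

Ideal: P_ideal = RT/V_m = (0.08314)(681)/1.51 = 37.4956 bar
vdW: P = RT/(V_m − b) − a/V_m² = 56.6183/1.45570 − 6.43/2.28010 = 38.8942 − 2.82005 = 36.0742 bar
ΔP = 36.0742 − 37.4956 = -1.421 bar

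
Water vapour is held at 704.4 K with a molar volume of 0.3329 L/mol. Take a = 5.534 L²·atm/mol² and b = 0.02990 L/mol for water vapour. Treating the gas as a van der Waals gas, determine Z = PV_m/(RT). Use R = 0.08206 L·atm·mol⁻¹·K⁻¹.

P = RT/(V_m − b) − a/V_m² = (0.08206)(704.4)/(0.3329 − 0.02990) − 5.534/(0.3329)²
  = 57.803/0.30300 − 49.936 = 190.77 − 49.936 = 140.83 atm
Z = PV_m/(RT) = (140.83)(0.3329)/((0.08206)(704.4)) = 46.882/57.803 = 0.8111

Z ≈ 0.8111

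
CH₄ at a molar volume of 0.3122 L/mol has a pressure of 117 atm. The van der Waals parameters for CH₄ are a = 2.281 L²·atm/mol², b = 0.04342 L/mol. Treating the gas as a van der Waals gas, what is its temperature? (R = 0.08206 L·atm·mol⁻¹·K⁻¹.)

T = (P + a/V_m²)(V_m − b)/R
P + a/V_m² = 117 + 2.281/(0.3122)² = 140.40 atm
V_m − b = 0.3122 − 0.04342 = 0.26878 L/mol
T = (140.40)(0.26878)/0.08206 = 459.9 K

T ≈ 459.9 K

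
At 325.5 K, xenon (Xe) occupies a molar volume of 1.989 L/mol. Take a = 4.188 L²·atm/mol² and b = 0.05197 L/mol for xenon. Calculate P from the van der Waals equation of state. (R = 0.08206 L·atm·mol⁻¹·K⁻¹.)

P = RT/(V_m − b) − a/V_m²
RT/(V_m − b) = (0.08206)(325.5)/(1.989 − 0.05197) = 26.711/1.9370 = 13.790 atm
a/V_m² = 4.188/(1.989)² = 1.0586 atm
P = 13.790 − 1.0586 = 12.73 atm

P ≈ 12.73 atm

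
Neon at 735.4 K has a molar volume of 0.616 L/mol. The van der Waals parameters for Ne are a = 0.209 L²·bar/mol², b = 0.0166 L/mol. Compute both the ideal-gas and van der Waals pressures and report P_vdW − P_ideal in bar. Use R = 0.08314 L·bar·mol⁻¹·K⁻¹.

Ideal: P_ideal = RT/V_m = (0.08314)(735.4)/0.616 = 99.2551 bar
vdW: P = RT/(V_m − b) − a/V_m² = 61.1412/0.599400 − 0.209/0.379456 = 102.004 − 0.550788 = 101.453 bar
ΔP = 101.453 − 99.2551 = 2.20 bar

ΔP ≈ 2.20 bar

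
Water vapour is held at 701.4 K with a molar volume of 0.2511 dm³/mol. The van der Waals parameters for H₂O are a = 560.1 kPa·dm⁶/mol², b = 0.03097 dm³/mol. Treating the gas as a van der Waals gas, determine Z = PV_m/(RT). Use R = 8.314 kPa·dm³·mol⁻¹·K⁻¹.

P = RT/(V_m − b) − a/V_m² = (8.314)(701.4)/(0.2511 − 0.03097) − 560.1/(0.2511)²
  = 5831.4/0.22013 − 8883.3 = 26491 − 8883.3 = 17608 kPa
Z = PV_m/(RT) = (17608)(0.2511)/((8.314)(701.4)) = 4421.4/5831.4 = 0.7582

Z ≈ 0.7582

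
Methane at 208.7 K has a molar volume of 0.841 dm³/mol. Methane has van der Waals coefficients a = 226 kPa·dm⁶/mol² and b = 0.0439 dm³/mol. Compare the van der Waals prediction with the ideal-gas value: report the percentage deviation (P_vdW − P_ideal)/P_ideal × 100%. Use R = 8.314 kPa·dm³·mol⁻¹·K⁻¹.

Ideal: P_ideal = RT/V_m = (8.314)(208.7)/0.841 = 2063.18 kPa
vdW: P = RT/(V_m − b) − a/V_m² = 1735.13/0.797100 − 226/0.707281 = 2176.80 − 319.534 = 1857.27 kPa
% deviation = (1857.27 − 2063.18)/2063.18 × 100% = -9.98%

-9.98 %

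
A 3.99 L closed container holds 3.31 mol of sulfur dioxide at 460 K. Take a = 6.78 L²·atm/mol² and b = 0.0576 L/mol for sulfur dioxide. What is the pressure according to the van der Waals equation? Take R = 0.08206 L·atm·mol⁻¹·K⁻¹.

P = nRT/(V − nb) − a n²/V²
nRT/(V − nb) = (3.31)(0.08206)(460)/(3.99 − 3.31×0.0576) = 124.94/3.7993 = 32.885 atm
a n²/V² = (6.78)(3.31)²/(3.99)² = 4.6659 atm
P = 32.885 − 4.6659 = 28.22 atm

P ≈ 28.22 atm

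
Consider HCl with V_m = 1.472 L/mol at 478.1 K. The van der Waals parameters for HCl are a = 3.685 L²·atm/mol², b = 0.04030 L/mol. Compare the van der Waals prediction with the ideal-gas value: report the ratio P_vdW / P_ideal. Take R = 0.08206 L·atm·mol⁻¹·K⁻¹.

Ideal: P_ideal = RT/V_m = (0.08206)(478.1)/1.472 = 26.6528 atm
vdW: P = RT/(V_m − b) − a/V_m² = 39.2329/1.43170 − 3.685/2.16678 = 27.4030 − 1.70068 = 25.7023 atm
Ratio = 25.7023/26.6528 = 0.9643

P_vdW / P_ideal ≈ 0.9643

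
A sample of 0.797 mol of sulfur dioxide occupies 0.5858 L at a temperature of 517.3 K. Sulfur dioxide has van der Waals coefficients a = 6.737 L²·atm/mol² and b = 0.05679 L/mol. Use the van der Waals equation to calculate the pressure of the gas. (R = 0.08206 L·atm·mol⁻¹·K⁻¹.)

P ≈ 50.12 atm

P = nRT/(V − nb) − a n²/V²
nRT/(V − nb) = (0.797)(0.08206)(517.3)/(0.5858 − 0.797×0.05679) = 33.832/0.54054 = 62.589 atm
a n²/V² = (6.737)(0.797)²/(0.5858)² = 12.471 atm
P = 62.589 − 12.471 = 50.12 atm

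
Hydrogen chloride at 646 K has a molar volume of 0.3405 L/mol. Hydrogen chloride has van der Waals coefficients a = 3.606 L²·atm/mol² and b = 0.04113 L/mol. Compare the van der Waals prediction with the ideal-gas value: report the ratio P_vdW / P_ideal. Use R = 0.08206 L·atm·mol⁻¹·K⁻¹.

P_vdW / P_ideal ≈ 0.9376

Ideal: P_ideal = RT/V_m = (0.08206)(646)/0.3405 = 155.685 atm
vdW: P = RT/(V_m − b) − a/V_m² = 53.0108/0.299370 − 3.606/0.115940 = 177.075 − 31.1023 = 145.973 atm
Ratio = 145.973/155.685 = 0.9376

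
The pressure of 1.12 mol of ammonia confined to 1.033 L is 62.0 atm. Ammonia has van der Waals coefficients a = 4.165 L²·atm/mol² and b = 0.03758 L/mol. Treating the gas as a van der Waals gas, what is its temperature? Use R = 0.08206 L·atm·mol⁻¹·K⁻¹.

T ≈ 721.2 K

T = (P + a n²/V²)(V − nb)/(nR)
P + a n²/V² = 62.0 + (4.165)(1.12)²/(1.033)² = 66.896 atm
V − nb = 1.033 − (1.12)(0.03758) = 0.99091 L
T = (66.896)(0.99091)/((1.12)(0.08206)) = 721.2 K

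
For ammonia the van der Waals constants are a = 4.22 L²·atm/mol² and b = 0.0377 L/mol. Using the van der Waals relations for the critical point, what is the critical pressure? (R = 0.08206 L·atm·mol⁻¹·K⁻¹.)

For a van der Waals gas, P_c = a/(27b²).
P_c = 4.22/(27×(0.0377)²) = 4.22/0.038375 = 110.0 atm

P_c ≈ 110.0 atm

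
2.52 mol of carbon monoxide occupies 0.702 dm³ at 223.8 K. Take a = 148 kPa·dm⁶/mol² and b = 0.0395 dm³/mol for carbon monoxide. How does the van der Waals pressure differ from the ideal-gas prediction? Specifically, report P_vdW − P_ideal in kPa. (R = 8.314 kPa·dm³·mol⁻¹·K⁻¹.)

ΔP ≈ -803.6 kPa

Ideal: P_ideal = nRT/V = (2.52)(8.314)(223.8)/0.702 = 6679.34 kPa
vdW: P = nRT/(V − nb) − a n²/V² = 4688.90/0.602460 − 939.859/0.492804 = 7782.92 − 1907.17 = 5875.75 kPa
ΔP = 5875.75 − 6679.34 = -803.6 kPa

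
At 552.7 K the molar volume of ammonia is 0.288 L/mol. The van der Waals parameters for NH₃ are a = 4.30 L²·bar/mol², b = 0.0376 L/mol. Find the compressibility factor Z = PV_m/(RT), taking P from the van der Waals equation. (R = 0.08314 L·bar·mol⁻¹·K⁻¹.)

Z ≈ 0.8252

P = RT/(V_m − b) − a/V_m² = (0.08314)(552.7)/(0.288 − 0.0376) − 4.30/(0.288)²
  = 45.951/0.25040 − 51.842 = 183.51 − 51.842 = 131.67 bar
Z = PV_m/(RT) = (131.67)(0.288)/((0.08314)(552.7)) = 37.921/45.951 = 0.8252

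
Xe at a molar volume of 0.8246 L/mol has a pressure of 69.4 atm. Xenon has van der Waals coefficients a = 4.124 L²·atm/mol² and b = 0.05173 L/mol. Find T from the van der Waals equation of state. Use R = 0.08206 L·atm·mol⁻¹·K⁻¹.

T = (P + a/V_m²)(V_m − b)/R
P + a/V_m² = 69.4 + 4.124/(0.8246)² = 75.465 atm
V_m − b = 0.8246 − 0.05173 = 0.77287 L/mol
T = (75.465)(0.77287)/0.08206 = 710.8 K

T ≈ 710.8 K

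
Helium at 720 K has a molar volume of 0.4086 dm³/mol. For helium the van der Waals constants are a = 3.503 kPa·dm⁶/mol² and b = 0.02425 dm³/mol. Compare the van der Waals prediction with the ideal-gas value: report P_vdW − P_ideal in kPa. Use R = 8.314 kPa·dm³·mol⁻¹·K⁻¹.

ΔP ≈ 903 kPa

Ideal: P_ideal = RT/V_m = (8.314)(720)/0.4086 = 14650.2 kPa
vdW: P = RT/(V_m − b) − a/V_m² = 5986.08/0.384350 − 3.503/0.166954 = 15574.6 − 20.9818 = 15553.6 kPa
ΔP = 15553.6 − 14650.2 = 903 kPa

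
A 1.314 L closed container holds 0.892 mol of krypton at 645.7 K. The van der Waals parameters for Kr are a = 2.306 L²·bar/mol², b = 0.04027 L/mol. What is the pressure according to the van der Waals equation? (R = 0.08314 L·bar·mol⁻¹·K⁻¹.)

P = nRT/(V − nb) − a n²/V²
nRT/(V − nb) = (0.892)(0.08314)(645.7)/(1.314 − 0.892×0.04027) = 47.886/1.2781 = 37.467 bar
a n²/V² = (2.306)(0.892)²/(1.314)² = 1.0627 bar
P = 37.467 − 1.0627 = 36.40 bar

P ≈ 36.40 bar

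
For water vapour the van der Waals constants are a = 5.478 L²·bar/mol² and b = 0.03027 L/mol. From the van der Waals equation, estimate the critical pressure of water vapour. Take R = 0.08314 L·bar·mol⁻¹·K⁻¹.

For a van der Waals gas, P_c = a/(27b²).
P_c = 5.478/(27×(0.03027)²) = 5.478/0.024739 = 221.4 bar

P_c ≈ 221.4 bar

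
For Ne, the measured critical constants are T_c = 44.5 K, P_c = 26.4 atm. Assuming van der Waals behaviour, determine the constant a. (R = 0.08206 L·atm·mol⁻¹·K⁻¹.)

a ≈ 0.2131 L²·atm/mol²

From T_c = 8a/(27Rb) and P_c = a/(27b²): a = 27 R² T_c²/(64 P_c).
a = 27×(0.08206)²×(44.5)²/(64×26.4) = 360.04/1689.6 = 0.2131 L²·atm/mol²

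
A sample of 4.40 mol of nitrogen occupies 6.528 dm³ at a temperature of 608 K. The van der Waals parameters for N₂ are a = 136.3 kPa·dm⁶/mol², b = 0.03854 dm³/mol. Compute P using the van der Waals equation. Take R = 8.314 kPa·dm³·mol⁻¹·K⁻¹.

P = nRT/(V − nb) − a n²/V²
nRT/(V − nb) = (4.40)(8.314)(608)/(6.528 − 4.40×0.03854) = 22242/6.3584 = 3498.0 kPa
a n²/V² = (136.3)(4.40)²/(6.528)² = 61.921 kPa
P = 3498.0 − 61.921 = 3436 kPa

P ≈ 3436 kPa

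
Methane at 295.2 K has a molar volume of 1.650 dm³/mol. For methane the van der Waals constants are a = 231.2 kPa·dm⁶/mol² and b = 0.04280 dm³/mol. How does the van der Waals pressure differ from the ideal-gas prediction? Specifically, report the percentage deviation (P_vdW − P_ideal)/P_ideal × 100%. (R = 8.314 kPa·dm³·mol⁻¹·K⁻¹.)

Ideal: P_ideal = RT/V_m = (8.314)(295.2)/1.650 = 1487.45 kPa
vdW: P = RT/(V_m − b) − a/V_m² = 2454.29/1.60720 − 231.2/2.72250 = 1527.06 − 84.9219 = 1442.14 kPa
% deviation = (1442.14 − 1487.45)/1487.45 × 100% = -3.05%

-3.05 %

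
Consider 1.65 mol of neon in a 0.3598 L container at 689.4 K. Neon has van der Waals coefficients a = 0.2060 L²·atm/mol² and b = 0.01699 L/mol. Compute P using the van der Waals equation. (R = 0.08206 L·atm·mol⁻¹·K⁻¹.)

P = nRT/(V − nb) − a n²/V²
nRT/(V − nb) = (1.65)(0.08206)(689.4)/(0.3598 − 1.65×0.01699) = 93.344/0.33177 = 281.35 atm
a n²/V² = (0.2060)(1.65)²/(0.3598)² = 4.3322 atm
P = 281.35 − 4.3322 = 277.0 atm

P ≈ 277.0 atm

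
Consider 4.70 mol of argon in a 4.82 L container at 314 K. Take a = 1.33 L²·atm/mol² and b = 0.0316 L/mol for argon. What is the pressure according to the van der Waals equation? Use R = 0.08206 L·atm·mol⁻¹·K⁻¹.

P = nRT/(V − nb) − a n²/V²
nRT/(V − nb) = (4.70)(0.08206)(314)/(4.82 − 4.70×0.0316) = 121.10/4.6715 = 25.923 atm
a n²/V² = (1.33)(4.70)²/(4.82)² = 1.2646 atm
P = 25.923 − 1.2646 = 24.66 atm

P ≈ 24.66 atm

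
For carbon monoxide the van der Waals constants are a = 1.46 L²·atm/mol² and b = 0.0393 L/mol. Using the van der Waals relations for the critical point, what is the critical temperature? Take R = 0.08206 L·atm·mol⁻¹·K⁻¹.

T_c ≈ 134.1 K

For a van der Waals gas, T_c = 8a/(27Rb).
T_c = 8×1.46/(27×0.08206×0.0393) = 11.680/0.087074 = 134.1 K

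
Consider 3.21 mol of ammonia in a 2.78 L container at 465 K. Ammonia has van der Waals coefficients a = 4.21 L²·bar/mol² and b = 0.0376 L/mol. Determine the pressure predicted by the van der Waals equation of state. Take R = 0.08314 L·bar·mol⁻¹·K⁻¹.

P ≈ 41.05 bar

P = nRT/(V − nb) − a n²/V²
nRT/(V − nb) = (3.21)(0.08314)(465)/(2.78 − 3.21×0.0376) = 124.10/2.6593 = 46.666 bar
a n²/V² = (4.21)(3.21)²/(2.78)² = 5.6131 bar
P = 46.666 − 5.6131 = 41.05 bar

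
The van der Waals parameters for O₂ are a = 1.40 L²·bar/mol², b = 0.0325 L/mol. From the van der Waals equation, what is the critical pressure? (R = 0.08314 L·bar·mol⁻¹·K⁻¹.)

P_c ≈ 49.09 bar

For a van der Waals gas, P_c = a/(27b²).
P_c = 1.40/(27×(0.0325)²) = 1.40/0.028519 = 49.09 bar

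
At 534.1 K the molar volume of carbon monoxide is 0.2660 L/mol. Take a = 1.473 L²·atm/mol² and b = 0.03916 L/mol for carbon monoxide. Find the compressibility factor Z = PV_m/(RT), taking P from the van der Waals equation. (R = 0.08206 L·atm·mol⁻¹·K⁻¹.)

P = RT/(V_m − b) − a/V_m² = (0.08206)(534.1)/(0.2660 − 0.03916) − 1.473/(0.2660)²
  = 43.828/0.22684 − 20.818 = 193.21 − 20.818 = 172.39 atm
Z = PV_m/(RT) = (172.39)(0.2660)/((0.08206)(534.1)) = 45.856/43.828 = 1.046

Z ≈ 1.046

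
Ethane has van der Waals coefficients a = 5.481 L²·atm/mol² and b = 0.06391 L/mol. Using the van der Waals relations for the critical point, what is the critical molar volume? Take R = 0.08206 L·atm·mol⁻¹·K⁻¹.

V_m,c ≈ 0.1917 L/mol

For a van der Waals gas, V_m,c = 3b.
V_m,c = 3×0.06391 = 0.1917 L/mol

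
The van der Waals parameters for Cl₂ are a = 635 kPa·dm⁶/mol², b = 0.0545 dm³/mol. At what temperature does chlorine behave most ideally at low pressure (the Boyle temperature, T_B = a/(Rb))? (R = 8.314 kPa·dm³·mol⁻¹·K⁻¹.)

For a van der Waals gas the second virial coefficient B₂ = b − a/(RT) vanishes at T_B = a/(Rb).
T_B = 635/(8.314×0.0545) = 635/0.45311 = 1401 K

T_B ≈ 1401 K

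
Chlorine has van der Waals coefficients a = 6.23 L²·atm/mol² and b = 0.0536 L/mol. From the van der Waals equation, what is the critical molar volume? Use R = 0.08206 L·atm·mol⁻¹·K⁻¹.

V_m,c ≈ 0.1608 L/mol

For a van der Waals gas, V_m,c = 3b.
V_m,c = 3×0.0536 = 0.1608 L/mol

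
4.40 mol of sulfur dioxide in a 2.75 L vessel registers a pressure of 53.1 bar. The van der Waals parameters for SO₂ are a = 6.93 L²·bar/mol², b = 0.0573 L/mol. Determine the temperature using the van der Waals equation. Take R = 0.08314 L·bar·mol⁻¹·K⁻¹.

T ≈ 483.7 K

T = (P + a n²/V²)(V − nb)/(nR)
P + a n²/V² = 53.1 + (6.93)(4.40)²/(2.75)² = 70.841 bar
V − nb = 2.75 − (4.40)(0.0573) = 2.4979 L
T = (70.841)(2.4979)/((4.40)(0.08314)) = 483.7 K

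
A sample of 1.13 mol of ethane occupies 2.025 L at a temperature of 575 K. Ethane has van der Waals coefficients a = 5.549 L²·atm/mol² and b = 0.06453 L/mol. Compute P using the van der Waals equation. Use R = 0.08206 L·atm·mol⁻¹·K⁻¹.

P = nRT/(V − nb) − a n²/V²
nRT/(V − nb) = (1.13)(0.08206)(575)/(2.025 − 1.13×0.06453) = 53.318/1.9521 = 27.313 atm
a n²/V² = (5.549)(1.13)²/(2.025)² = 1.7279 atm
P = 27.313 − 1.7279 = 25.59 atm

P ≈ 25.59 atm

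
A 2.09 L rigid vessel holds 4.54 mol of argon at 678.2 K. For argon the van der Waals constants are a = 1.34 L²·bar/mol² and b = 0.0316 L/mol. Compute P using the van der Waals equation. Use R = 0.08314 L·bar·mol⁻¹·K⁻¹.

P = nRT/(V − nb) − a n²/V²
nRT/(V − nb) = (4.54)(0.08314)(678.2)/(2.09 − 4.54×0.0316) = 255.99/1.9465 = 131.51 bar
a n²/V² = (1.34)(4.54)²/(2.09)² = 6.3230 bar
P = 131.51 − 6.3230 = 125.2 bar

P ≈ 125.2 bar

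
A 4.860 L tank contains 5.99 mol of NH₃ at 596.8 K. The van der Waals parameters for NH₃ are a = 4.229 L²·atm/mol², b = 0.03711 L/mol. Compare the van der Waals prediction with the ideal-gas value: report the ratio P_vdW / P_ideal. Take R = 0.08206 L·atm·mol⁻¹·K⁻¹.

P_vdW / P_ideal ≈ 0.9415

Ideal: P_ideal = nRT/V = (5.99)(0.08206)(596.8)/4.860 = 60.3602 atm
vdW: P = nRT/(V − nb) − a n²/V² = 293.351/4.63771 − 151.737/23.6196 = 63.2534 − 6.42420 = 56.8292 atm
Ratio = 56.8292/60.3602 = 0.9415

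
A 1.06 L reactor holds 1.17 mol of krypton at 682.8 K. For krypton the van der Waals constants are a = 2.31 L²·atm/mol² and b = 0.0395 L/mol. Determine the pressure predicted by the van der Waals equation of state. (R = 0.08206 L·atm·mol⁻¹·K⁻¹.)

P = nRT/(V − nb) − a n²/V²
nRT/(V − nb) = (1.17)(0.08206)(682.8)/(1.06 − 1.17×0.0395) = 65.556/1.0138 = 64.664 atm
a n²/V² = (2.31)(1.17)²/(1.06)² = 2.8143 atm
P = 64.664 − 2.8143 = 61.85 atm

P ≈ 61.85 atm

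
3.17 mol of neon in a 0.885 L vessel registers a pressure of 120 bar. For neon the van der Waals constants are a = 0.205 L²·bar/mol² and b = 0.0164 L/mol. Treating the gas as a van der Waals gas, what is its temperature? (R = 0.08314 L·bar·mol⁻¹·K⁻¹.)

T ≈ 387.6 K

T = (P + a n²/V²)(V − nb)/(nR)
P + a n²/V² = 120 + (0.205)(3.17)²/(0.885)² = 122.63 bar
V − nb = 0.885 − (3.17)(0.0164) = 0.83301 L
T = (122.63)(0.83301)/((3.17)(0.08314)) = 387.6 K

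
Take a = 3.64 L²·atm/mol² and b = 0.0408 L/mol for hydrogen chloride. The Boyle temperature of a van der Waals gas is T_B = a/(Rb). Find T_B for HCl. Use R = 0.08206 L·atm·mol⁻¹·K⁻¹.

T_B ≈ 1087 K

For a van der Waals gas the second virial coefficient B₂ = b − a/(RT) vanishes at T_B = a/(Rb).
T_B = 3.64/(0.08206×0.0408) = 3.64/0.0033480 = 1087 K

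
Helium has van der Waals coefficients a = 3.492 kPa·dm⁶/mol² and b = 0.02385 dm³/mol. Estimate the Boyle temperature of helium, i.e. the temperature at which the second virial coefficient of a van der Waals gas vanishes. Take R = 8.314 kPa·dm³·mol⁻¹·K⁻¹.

T_B ≈ 17.61 K

For a van der Waals gas the second virial coefficient B₂ = b − a/(RT) vanishes at T_B = a/(Rb).
T_B = 3.492/(8.314×0.02385) = 3.492/0.19829 = 17.61 K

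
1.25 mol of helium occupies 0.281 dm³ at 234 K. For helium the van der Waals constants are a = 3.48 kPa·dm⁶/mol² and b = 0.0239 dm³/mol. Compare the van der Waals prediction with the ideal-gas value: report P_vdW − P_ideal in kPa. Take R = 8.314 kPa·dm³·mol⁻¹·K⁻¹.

ΔP ≈ 960.7 kPa

Ideal: P_ideal = nRT/V = (1.25)(8.314)(234)/0.281 = 8654.25 kPa
vdW: P = nRT/(V − nb) − a n²/V² = 2431.85/0.251125 − 5.43750/0.0789610 = 9683.82 − 68.8631 = 9614.96 kPa
ΔP = 9614.96 − 8654.25 = 960.7 kPa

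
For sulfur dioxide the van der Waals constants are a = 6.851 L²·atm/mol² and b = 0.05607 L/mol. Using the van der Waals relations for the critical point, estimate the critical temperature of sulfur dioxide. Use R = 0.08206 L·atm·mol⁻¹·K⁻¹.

For a van der Waals gas, T_c = 8a/(27Rb).
T_c = 8×6.851/(27×0.08206×0.05607) = 54.808/0.12423 = 441.2 K

T_c ≈ 441.2 K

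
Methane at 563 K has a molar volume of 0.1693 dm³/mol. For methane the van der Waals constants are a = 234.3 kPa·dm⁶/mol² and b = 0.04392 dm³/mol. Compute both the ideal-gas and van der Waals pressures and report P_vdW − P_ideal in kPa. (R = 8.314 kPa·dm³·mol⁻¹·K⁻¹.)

ΔP ≈ 1510 kPa

Ideal: P_ideal = RT/V_m = (8.314)(563)/0.1693 = 27647.9 kPa
vdW: P = RT/(V_m − b) − a/V_m² = 4680.78/0.125380 − 234.3/0.0286625 = 37332.7 − 8174.44 = 29158.3 kPa
ΔP = 29158.3 − 27647.9 = 1510 kPa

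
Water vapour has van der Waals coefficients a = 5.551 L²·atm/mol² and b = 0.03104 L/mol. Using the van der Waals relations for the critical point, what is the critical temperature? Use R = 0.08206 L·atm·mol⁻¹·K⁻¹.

For a van der Waals gas, T_c = 8a/(27Rb).
T_c = 8×5.551/(27×0.08206×0.03104) = 44.408/0.068773 = 645.7 K

T_c ≈ 645.7 K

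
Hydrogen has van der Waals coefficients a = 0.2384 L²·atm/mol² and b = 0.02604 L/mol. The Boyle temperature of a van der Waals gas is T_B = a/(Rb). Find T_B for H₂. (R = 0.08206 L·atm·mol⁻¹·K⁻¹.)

For a van der Waals gas the second virial coefficient B₂ = b − a/(RT) vanishes at T_B = a/(Rb).
T_B = 0.2384/(0.08206×0.02604) = 0.2384/0.0021368 = 111.6 K

T_B ≈ 111.6 K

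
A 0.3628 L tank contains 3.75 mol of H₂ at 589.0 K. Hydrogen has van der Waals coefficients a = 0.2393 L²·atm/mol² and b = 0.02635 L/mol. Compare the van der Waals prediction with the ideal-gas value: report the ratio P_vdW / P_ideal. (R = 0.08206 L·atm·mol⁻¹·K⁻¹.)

P_vdW / P_ideal ≈ 1.323

Ideal: P_ideal = nRT/V = (3.75)(0.08206)(589.0)/0.3628 = 499.587 atm
vdW: P = nRT/(V − nb) − a n²/V² = 181.250/0.263988 − 3.36516/0.131624 = 686.584 − 25.5665 = 661.018 atm
Ratio = 661.018/499.587 = 1.323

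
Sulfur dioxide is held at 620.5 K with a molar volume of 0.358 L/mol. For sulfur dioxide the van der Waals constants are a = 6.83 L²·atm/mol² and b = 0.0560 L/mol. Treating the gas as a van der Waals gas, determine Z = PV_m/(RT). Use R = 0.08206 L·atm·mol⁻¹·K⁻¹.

Z ≈ 0.8107

P = RT/(V_m − b) − a/V_m² = (0.08206)(620.5)/(0.358 − 0.0560) − 6.83/(0.358)²
  = 50.918/0.30200 − 53.291 = 168.60 − 53.291 = 115.31 atm
Z = PV_m/(RT) = (115.31)(0.358)/((0.08206)(620.5)) = 41.281/50.918 = 0.8107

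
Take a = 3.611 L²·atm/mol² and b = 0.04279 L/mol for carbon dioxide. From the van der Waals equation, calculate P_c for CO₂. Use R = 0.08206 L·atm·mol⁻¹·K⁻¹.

P_c ≈ 73.04 atm

For a van der Waals gas, P_c = a/(27b²).
P_c = 3.611/(27×(0.04279)²) = 3.611/0.049437 = 73.04 atm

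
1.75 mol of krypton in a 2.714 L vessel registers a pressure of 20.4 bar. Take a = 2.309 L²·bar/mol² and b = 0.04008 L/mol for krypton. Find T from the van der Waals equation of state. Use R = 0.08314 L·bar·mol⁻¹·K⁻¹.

T ≈ 388.1 K

T = (P + a n²/V²)(V − nb)/(nR)
P + a n²/V² = 20.4 + (2.309)(1.75)²/(2.714)² = 21.360 bar
V − nb = 2.714 − (1.75)(0.04008) = 2.6439 L
T = (21.360)(2.6439)/((1.75)(0.08314)) = 388.1 K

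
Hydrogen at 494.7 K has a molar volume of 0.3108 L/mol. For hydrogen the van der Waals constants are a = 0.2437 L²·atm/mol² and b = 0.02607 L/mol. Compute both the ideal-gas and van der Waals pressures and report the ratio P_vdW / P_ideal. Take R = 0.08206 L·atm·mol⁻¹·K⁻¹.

P_vdW / P_ideal ≈ 1.072

Ideal: P_ideal = RT/V_m = (0.08206)(494.7)/0.3108 = 130.615 atm
vdW: P = RT/(V_m − b) − a/V_m² = 40.5951/0.284730 − 0.2437/0.0965966 = 142.574 − 2.52286 = 140.051 atm
Ratio = 140.051/130.615 = 1.072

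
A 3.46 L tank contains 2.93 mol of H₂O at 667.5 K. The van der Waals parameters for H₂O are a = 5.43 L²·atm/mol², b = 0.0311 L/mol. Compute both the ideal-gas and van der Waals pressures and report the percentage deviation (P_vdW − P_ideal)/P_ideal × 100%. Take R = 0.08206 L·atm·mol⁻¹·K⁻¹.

-5.69 %

Ideal: P_ideal = nRT/V = (2.93)(0.08206)(667.5)/3.46 = 46.3847 atm
vdW: P = nRT/(V − nb) − a n²/V² = 160.491/3.36888 − 46.6160/11.9716 = 47.6393 − 3.89388 = 43.7454 atm
% deviation = (43.7454 − 46.3847)/46.3847 × 100% = -5.69%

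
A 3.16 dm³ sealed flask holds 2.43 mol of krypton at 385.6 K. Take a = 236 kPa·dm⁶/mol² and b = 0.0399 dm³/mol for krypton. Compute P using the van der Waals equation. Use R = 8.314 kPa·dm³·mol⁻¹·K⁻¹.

P = nRT/(V − nb) − a n²/V²
nRT/(V − nb) = (2.43)(8.314)(385.6)/(3.16 − 2.43×0.0399) = 7790.3/3.0630 = 2543.4 kPa
a n²/V² = (236)(2.43)²/(3.16)² = 139.56 kPa
P = 2543.4 − 139.56 = 2404 kPa

P ≈ 2404 kPa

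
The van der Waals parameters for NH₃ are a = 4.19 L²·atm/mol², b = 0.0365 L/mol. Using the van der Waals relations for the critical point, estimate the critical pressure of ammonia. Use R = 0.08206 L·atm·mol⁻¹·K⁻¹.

For a van der Waals gas, P_c = a/(27b²).
P_c = 4.19/(27×(0.0365)²) = 4.19/0.035971 = 116.5 atm

P_c ≈ 116.5 atm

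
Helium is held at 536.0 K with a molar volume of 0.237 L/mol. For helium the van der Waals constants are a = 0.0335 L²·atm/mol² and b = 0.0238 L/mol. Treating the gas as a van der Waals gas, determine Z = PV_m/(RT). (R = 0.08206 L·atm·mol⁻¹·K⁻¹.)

Z ≈ 1.108

P = RT/(V_m − b) − a/V_m² = (0.08206)(536.0)/(0.237 − 0.0238) − 0.0335/(0.237)²
  = 43.984/0.21320 − 0.59641 = 206.30 − 0.59641 = 205.70 atm
Z = PV_m/(RT) = (205.70)(0.237)/((0.08206)(536.0)) = 48.751/43.984 = 1.108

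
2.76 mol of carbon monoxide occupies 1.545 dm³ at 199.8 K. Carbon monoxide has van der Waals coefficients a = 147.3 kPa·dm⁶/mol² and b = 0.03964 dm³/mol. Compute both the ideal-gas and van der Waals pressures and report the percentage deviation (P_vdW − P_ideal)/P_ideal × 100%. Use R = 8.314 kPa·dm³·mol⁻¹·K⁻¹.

-8.22 %

Ideal: P_ideal = nRT/V = (2.76)(8.314)(199.8)/1.545 = 2967.47 kPa
vdW: P = nRT/(V − nb) − a n²/V² = 4584.74/1.43559 − 1122.07/2.38703 = 3193.63 − 470.070 = 2723.56 kPa
% deviation = (2723.56 − 2967.47)/2967.47 × 100% = -8.22%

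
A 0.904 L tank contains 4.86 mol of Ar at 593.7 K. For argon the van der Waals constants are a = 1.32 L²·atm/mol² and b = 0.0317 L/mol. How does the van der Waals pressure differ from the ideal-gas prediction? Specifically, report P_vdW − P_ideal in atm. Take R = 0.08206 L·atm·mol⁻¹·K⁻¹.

ΔP ≈ 15.66 atm

Ideal: P_ideal = nRT/V = (4.86)(0.08206)(593.7)/0.904 = 261.919 atm
vdW: P = nRT/(V − nb) − a n²/V² = 236.774/0.749938 − 31.1779/0.817216 = 315.725 − 38.1514 = 277.574 atm
ΔP = 277.574 − 261.919 = 15.66 atm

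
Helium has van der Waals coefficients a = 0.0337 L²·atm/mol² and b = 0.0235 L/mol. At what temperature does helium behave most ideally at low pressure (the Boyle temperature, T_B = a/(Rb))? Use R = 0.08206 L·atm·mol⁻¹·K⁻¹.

T_B ≈ 17.48 K

For a van der Waals gas the second virial coefficient B₂ = b − a/(RT) vanishes at T_B = a/(Rb).
T_B = 0.0337/(0.08206×0.0235) = 0.0337/0.0019284 = 17.48 K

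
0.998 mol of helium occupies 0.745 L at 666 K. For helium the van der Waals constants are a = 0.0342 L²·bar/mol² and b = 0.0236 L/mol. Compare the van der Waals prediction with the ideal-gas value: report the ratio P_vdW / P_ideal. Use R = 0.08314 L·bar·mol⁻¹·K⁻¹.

Ideal: P_ideal = nRT/V = (0.998)(0.08314)(666)/0.745 = 74.1752 bar
vdW: P = nRT/(V − nb) − a n²/V² = 55.2605/0.721447 − 0.0340633/0.555025 = 76.5968 − 0.0613726 = 76.5354 bar
Ratio = 76.5354/74.1752 = 1.032

P_vdW / P_ideal ≈ 1.032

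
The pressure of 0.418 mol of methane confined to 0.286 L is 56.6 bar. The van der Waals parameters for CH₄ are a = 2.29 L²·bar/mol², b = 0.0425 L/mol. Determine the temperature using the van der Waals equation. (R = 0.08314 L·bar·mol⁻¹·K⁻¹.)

T = (P + a n²/V²)(V − nb)/(nR)
P + a n²/V² = 56.6 + (2.29)(0.418)²/(0.286)² = 61.492 bar
V − nb = 0.286 − (0.418)(0.0425) = 0.26824 L
T = (61.492)(0.26824)/((0.418)(0.08314)) = 474.6 K

T ≈ 474.6 K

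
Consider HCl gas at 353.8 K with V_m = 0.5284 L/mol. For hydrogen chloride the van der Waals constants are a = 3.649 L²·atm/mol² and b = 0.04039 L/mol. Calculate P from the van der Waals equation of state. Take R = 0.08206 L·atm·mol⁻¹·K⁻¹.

P ≈ 46.42 atm

P = RT/(V_m − b) − a/V_m²
RT/(V_m − b) = (0.08206)(353.8)/(0.5284 − 0.04039) = 29.033/0.48801 = 59.493 atm
a/V_m² = 3.649/(0.5284)² = 13.069 atm
P = 59.493 − 13.069 = 46.42 atm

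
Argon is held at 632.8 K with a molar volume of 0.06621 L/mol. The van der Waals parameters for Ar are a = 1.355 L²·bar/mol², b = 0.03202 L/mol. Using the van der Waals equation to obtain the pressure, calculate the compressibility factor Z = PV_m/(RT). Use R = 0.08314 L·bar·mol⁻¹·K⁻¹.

Z ≈ 1.548

P = RT/(V_m − b) − a/V_m² = (0.08314)(632.8)/(0.06621 − 0.03202) − 1.355/(0.06621)²
  = 52.611/0.034190 − 309.10 = 1538.8 − 309.10 = 1229.7 bar
Z = PV_m/(RT) = (1229.7)(0.06621)/((0.08314)(632.8)) = 81.418/52.611 = 1.548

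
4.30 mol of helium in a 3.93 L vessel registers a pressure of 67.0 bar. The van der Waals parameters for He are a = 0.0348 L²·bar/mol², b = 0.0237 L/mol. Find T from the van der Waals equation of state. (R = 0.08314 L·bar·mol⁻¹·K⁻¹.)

T ≈ 717.9 K

T = (P + a n²/V²)(V − nb)/(nR)
P + a n²/V² = 67.0 + (0.0348)(4.30)²/(3.93)² = 67.042 bar
V − nb = 3.93 − (4.30)(0.0237) = 3.8281 L
T = (67.042)(3.8281)/((4.30)(0.08314)) = 717.9 K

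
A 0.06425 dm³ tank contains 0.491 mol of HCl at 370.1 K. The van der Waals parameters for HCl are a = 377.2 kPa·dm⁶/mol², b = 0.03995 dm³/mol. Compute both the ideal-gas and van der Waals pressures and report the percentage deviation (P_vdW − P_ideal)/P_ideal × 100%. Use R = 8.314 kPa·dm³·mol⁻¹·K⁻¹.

Ideal: P_ideal = nRT/V = (0.491)(8.314)(370.1)/0.06425 = 23514.6 kPa
vdW: P = nRT/(V − nb) − a n²/V² = 1510.81/0.0446346 − 90.9358/0.00412806 = 33848.4 − 22028.7 = 11819.7 kPa
% deviation = (11819.7 − 23514.6)/23514.6 × 100% = -49.73%

-49.73 %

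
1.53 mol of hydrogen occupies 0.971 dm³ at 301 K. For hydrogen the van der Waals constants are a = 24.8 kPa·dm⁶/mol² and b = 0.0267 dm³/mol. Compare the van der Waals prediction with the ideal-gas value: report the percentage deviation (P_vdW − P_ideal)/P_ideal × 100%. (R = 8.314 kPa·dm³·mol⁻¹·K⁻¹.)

Ideal: P_ideal = nRT/V = (1.53)(8.314)(301)/0.971 = 3943.20 kPa
vdW: P = nRT/(V − nb) − a n²/V² = 3828.85/0.930149 − 58.0543/0.942841 = 4116.38 − 61.5738 = 4054.81 kPa
% deviation = (4054.81 − 3943.20)/3943.20 × 100% = 2.83%

2.83 %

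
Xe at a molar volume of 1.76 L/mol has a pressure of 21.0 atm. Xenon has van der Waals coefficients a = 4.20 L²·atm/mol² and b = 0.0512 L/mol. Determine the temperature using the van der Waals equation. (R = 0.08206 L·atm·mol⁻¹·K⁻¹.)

T = (P + a/V_m²)(V_m − b)/R
P + a/V_m² = 21.0 + 4.20/(1.76)² = 22.356 atm
V_m − b = 1.76 − 0.0512 = 1.7088 L/mol
T = (22.356)(1.7088)/0.08206 = 465.5 K

T ≈ 465.5 K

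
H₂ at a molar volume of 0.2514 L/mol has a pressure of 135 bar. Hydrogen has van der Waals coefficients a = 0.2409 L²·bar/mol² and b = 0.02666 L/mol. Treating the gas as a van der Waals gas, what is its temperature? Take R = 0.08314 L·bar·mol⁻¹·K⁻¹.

T ≈ 375.2 K

T = (P + a/V_m²)(V_m − b)/R
P + a/V_m² = 135 + 0.2409/(0.2514)² = 138.81 bar
V_m − b = 0.2514 − 0.02666 = 0.22474 L/mol
T = (138.81)(0.22474)/0.08314 = 375.2 K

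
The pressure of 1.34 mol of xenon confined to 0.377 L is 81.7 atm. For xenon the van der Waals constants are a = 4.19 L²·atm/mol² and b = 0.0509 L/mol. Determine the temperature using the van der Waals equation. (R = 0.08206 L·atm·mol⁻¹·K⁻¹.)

T = (P + a n²/V²)(V − nb)/(nR)
P + a n²/V² = 81.7 + (4.19)(1.34)²/(0.377)² = 134.63 atm
V − nb = 0.377 − (1.34)(0.0509) = 0.30879 L
T = (134.63)(0.30879)/((1.34)(0.08206)) = 378.1 K

T ≈ 378.1 K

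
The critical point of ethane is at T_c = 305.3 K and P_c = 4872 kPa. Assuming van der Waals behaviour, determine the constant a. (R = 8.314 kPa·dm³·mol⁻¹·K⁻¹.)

From T_c = 8a/(27Rb) and P_c = a/(27b²): a = 27 R² T_c²/(64 P_c).
a = 27×(8.314)²×(305.3)²/(64×4872) = 173955199/311808 = 557.9 kPa·dm⁶/mol²

a ≈ 557.9 kPa·dm⁶/mol²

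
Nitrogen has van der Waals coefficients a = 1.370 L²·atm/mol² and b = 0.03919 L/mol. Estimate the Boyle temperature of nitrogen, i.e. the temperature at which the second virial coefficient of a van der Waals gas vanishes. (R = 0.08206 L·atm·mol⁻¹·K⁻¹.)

For a van der Waals gas the second virial coefficient B₂ = b − a/(RT) vanishes at T_B = a/(Rb).
T_B = 1.370/(0.08206×0.03919) = 1.370/0.0032159 = 426.0 K

T_B ≈ 426.0 K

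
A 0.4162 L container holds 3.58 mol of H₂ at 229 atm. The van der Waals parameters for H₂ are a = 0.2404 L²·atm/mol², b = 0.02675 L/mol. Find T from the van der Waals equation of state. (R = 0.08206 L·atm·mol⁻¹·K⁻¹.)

T ≈ 269.2 K

T = (P + a n²/V²)(V − nb)/(nR)
P + a n²/V² = 229 + (0.2404)(3.58)²/(0.4162)² = 246.79 atm
V − nb = 0.4162 − (3.58)(0.02675) = 0.32044 L
T = (246.79)(0.32044)/((3.58)(0.08206)) = 269.2 K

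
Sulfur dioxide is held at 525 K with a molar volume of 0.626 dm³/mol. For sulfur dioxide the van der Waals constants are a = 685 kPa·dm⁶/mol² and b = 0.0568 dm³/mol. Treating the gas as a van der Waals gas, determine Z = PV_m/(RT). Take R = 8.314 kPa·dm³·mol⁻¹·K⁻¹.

Z ≈ 0.8491

P = RT/(V_m − b) − a/V_m² = (8.314)(525)/(0.626 − 0.0568) − 685/(0.626)²
  = 4364.9/0.56920 − 1748.0 = 7668.5 − 1748.0 = 5920.5 kPa
Z = PV_m/(RT) = (5920.5)(0.626)/((8.314)(525)) = 3706.2/4364.9 = 0.8491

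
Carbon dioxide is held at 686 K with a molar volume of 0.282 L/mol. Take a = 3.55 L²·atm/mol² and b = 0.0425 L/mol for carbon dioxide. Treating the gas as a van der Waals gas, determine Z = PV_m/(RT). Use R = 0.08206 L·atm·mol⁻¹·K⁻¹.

Z ≈ 0.9538

P = RT/(V_m − b) − a/V_m² = (0.08206)(686)/(0.282 − 0.0425) − 3.55/(0.282)²
  = 56.293/0.23950 − 44.641 = 235.04 − 44.641 = 190.40 atm
Z = PV_m/(RT) = (190.40)(0.282)/((0.08206)(686)) = 53.693/56.293 = 0.9538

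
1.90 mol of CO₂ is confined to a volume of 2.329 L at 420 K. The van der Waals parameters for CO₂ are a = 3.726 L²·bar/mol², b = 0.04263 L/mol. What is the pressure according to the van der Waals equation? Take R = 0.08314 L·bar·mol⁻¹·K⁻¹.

P = nRT/(V − nb) − a n²/V²
nRT/(V − nb) = (1.90)(0.08314)(420)/(2.329 − 1.90×0.04263) = 66.346/2.2480 = 29.513 bar
a n²/V² = (3.726)(1.90)²/(2.329)² = 2.4798 bar
P = 29.513 − 2.4798 = 27.03 bar

P ≈ 27.03 bar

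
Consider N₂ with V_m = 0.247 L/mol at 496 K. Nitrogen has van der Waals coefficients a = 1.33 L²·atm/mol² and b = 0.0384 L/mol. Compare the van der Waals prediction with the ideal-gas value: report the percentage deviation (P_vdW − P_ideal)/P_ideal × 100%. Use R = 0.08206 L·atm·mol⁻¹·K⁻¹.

Ideal: P_ideal = RT/V_m = (0.08206)(496)/0.247 = 164.784 atm
vdW: P = RT/(V_m − b) − a/V_m² = 40.7018/0.208600 − 1.33/0.0610090 = 195.119 − 21.8001 = 173.319 atm
% deviation = (173.319 − 164.784)/164.784 × 100% = 5.18%

5.18 %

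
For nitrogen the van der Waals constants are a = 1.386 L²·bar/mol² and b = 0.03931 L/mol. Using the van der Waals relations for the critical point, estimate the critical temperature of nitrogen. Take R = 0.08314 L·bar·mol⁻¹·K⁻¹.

T_c ≈ 125.7 K

For a van der Waals gas, T_c = 8a/(27Rb).
T_c = 8×1.386/(27×0.08314×0.03931) = 11.088/0.088242 = 125.7 K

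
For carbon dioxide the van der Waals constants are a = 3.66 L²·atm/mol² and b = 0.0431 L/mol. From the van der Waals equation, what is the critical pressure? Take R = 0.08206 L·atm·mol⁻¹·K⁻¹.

For a van der Waals gas, P_c = a/(27b²).
P_c = 3.66/(27×(0.0431)²) = 3.66/0.050155 = 72.97 atm

P_c ≈ 72.97 atm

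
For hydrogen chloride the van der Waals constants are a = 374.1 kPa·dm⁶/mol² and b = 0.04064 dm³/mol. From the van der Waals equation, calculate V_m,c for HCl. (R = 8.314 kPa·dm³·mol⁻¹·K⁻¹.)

For a van der Waals gas, V_m,c = 3b.
V_m,c = 3×0.04064 = 0.1219 dm³/mol

V_m,c ≈ 0.1219 dm³/mol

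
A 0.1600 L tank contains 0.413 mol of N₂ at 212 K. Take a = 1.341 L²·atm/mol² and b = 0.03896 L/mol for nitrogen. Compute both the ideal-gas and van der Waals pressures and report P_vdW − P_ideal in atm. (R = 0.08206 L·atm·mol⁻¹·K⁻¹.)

Ideal: P_ideal = nRT/V = (0.413)(0.08206)(212)/0.1600 = 44.9053 atm
vdW: P = nRT/(V − nb) − a n²/V² = 7.18485/0.143910 − 0.228733/0.0256000 = 49.9260 − 8.93488 = 40.9911 atm
ΔP = 40.9911 − 44.9053 = -3.914 atm

ΔP ≈ -3.914 atm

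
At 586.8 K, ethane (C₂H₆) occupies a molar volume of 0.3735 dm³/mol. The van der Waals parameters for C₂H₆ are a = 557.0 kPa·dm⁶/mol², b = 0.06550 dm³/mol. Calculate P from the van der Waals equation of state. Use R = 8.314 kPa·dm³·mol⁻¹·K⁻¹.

P = RT/(V_m − b) − a/V_m²
RT/(V_m − b) = (8.314)(586.8)/(0.3735 − 0.06550) = 4878.7/0.30800 = 15840 kPa
a/V_m² = 557.0/(0.3735)² = 3992.8 kPa
P = 15840 − 3992.8 = 11847 kPa

P ≈ 11847 kPa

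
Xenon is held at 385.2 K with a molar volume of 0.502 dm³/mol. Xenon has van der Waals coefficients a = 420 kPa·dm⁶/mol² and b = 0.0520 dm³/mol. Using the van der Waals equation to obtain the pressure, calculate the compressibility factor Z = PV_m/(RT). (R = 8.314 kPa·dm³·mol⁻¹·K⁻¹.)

Z ≈ 0.8543

P = RT/(V_m − b) − a/V_m² = (8.314)(385.2)/(0.502 − 0.0520) − 420/(0.502)²
  = 3202.6/0.45000 − 1666.6 = 7116.9 − 1666.6 = 5450.3 kPa
Z = PV_m/(RT) = (5450.3)(0.502)/((8.314)(385.2)) = 2736.1/3202.6 = 0.8543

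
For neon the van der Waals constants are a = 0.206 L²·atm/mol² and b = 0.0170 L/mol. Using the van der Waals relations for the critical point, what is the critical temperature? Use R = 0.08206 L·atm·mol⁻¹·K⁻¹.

For a van der Waals gas, T_c = 8a/(27Rb).
T_c = 8×0.206/(27×0.08206×0.0170) = 1.6480/0.037666 = 43.75 K

T_c ≈ 43.75 K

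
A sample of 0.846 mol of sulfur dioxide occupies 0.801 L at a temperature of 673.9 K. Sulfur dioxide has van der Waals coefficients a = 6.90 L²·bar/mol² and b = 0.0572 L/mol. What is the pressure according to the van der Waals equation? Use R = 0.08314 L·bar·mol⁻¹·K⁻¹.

P ≈ 55.28 bar

P = nRT/(V − nb) − a n²/V²
nRT/(V − nb) = (0.846)(0.08314)(673.9)/(0.801 − 0.846×0.0572) = 47.400/0.75261 = 62.981 bar
a n²/V² = (6.90)(0.846)²/(0.801)² = 7.6971 bar
P = 62.981 − 7.6971 = 55.28 bar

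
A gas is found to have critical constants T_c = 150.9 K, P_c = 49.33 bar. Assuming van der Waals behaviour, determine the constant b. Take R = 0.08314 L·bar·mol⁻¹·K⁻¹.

b ≈ 0.03179 L/mol

From T_c = 8a/(27Rb) and P_c = a/(27b²): b = R T_c/(8 P_c).
b = (0.08314)(150.9)/(8×49.33) = 12.546/394.64 = 0.03179 L/mol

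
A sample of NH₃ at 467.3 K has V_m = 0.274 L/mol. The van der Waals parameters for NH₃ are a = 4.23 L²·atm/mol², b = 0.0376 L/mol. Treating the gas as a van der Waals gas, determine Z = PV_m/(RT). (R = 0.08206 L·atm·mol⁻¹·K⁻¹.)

P = RT/(V_m − b) − a/V_m² = (0.08206)(467.3)/(0.274 − 0.0376) − 4.23/(0.274)²
  = 38.347/0.23640 − 56.343 = 162.21 − 56.343 = 105.87 atm
Z = PV_m/(RT) = (105.87)(0.274)/((0.08206)(467.3)) = 29.008/38.347 = 0.7565

Z ≈ 0.7565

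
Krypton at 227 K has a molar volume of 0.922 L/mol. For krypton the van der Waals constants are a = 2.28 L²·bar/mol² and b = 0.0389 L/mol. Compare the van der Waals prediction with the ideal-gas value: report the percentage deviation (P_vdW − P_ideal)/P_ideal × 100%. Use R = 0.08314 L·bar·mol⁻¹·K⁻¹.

-8.70 %

Ideal: P_ideal = RT/V_m = (0.08314)(227)/0.922 = 20.4694 bar
vdW: P = RT/(V_m − b) − a/V_m² = 18.8728/0.883100 − 2.28/0.850084 = 21.3711 − 2.68209 = 18.6890 bar
% deviation = (18.6890 − 20.4694)/20.4694 × 100% = -8.70%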